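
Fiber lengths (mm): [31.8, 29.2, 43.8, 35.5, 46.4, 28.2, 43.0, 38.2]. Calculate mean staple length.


Formula: Mean = sum of lengths / count
Sum = 31.8 + 29.2 + 43.8 + 35.5 + 46.4 + 28.2 + 43.0 + 38.2
Sum = 296.1 mm
Mean = 296.1 / 8 = 37.01 mm

37.01 mm


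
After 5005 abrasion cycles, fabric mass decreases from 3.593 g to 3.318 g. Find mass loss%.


Formula: Mass loss% = ((m_before - m_after) / m_before) * 100
Step 1: Mass loss = 3.593 - 3.318 = 0.275 g
Step 2: Ratio = 0.275 / 3.593 = 0.0765377
Step 3: Mass loss% = 0.0765377 * 100 = 7.65377% ≈ 7.65%

7.65%


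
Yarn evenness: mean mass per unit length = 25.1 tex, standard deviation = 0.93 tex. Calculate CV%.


Formula: CV% = (standard deviation / mean) * 100
Step 1: Ratio = 0.93 / 25.1 = 0.037052
Step 2: CV% = 0.037052 * 100 = 3.7052% ≈ 3.7%

3.7%


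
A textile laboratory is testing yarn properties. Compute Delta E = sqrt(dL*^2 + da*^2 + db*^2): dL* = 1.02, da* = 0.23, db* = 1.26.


Formula: Delta E = sqrt(dL*^2 + da*^2 + db*^2)
Step 1: dL*^2 = 1.02^2 = 1.0404
Step 2: da*^2 = 0.23^2 = 0.0529
Step 3: db*^2 = 1.26^2 = 1.5876
Step 4: Sum = 1.0404 + 0.0529 + 1.5876 = 2.6809
Step 5: Delta E = sqrt(2.6809) = 1.64

1.64 Delta E


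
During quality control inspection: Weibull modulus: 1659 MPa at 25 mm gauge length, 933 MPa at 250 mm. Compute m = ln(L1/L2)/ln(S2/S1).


Formula: m = ln(L1/L2) / ln(S2/S1)
Step 1: ln(L1/L2) = ln(25/250) = -2.30259
Step 2: S2/S1 = 933/1659 = 0.56239
Step 3: ln(S2/S1) = ln(0.56239) = -0.57556
Step 4: m = -2.30259 / -0.57556 = 4.00

4.00 (Weibull m)


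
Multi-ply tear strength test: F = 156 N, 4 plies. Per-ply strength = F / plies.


Formula: Per-ply strength = Total force / Number of plies
Per-ply = 156 N / 4
Per-ply = 39 N

39 N


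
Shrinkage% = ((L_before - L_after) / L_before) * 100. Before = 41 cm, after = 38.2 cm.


Formula: Shrinkage% = ((L_before - L_after) / L_before) * 100
Step 1: Shrinkage = 41 - 38.2 = 2.8 cm
Step 2: Shrinkage% = (2.8 / 41) * 100
Step 3: Shrinkage% = 0.068293 * 100 = 6.8293% ≈ 6.8%

6.8%


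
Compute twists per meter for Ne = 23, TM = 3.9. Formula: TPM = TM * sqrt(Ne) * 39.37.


Formula: TPM = TM * sqrt(Ne) * 39.37
Step 1: sqrt(Ne) = sqrt(23) = 4.7958
Step 2: TM * sqrt(Ne) = 3.9 * 4.7958 = 18.7036
Step 3: TPM = 18.7036 * 39.37 = 736 twists/m

736 twists/m


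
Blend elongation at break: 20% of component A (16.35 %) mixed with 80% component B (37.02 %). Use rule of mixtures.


Formula: Blend property = (fraction_A * property_A) + (fraction_B * property_B)
Step 1: Contribution A = 20/100 * 16.35 % = 3.27 %
Step 2: Contribution B = 80/100 * 37.02 % = 29.616 %
Step 3: Blend elongation at break = 3.27 + 29.616 = 32.886 %

32.886 %


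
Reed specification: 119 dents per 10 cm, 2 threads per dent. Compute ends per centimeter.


Formula: EPC = (dents per 10 cm * ends per dent) / 10
Step 1: Total ends per 10 cm = 119 * 2 = 238
Step 2: EPC = 238 / 10 = 23.8 ends/cm

23.8 ends/cm


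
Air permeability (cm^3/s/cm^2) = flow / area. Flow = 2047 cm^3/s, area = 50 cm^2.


Formula: Air Permeability = Airflow / Test Area
AP = 2047 cm^3/s / 50 cm^2
AP = 40.9 cm^3/s/cm^2

40.9 cm^3/s/cm^2


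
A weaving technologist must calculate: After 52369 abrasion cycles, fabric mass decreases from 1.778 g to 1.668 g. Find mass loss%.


Formula: Mass loss% = ((m_before - m_after) / m_before) * 100
Step 1: Mass loss = 1.778 - 1.668 = 0.11 g
Step 2: Ratio = 0.11 / 1.778 = 0.0618673
Step 3: Mass loss% = 0.0618673 * 100 = 6.18673% ≈ 6.19%

6.19%


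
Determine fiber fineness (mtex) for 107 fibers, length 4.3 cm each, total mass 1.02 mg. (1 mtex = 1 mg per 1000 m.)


Formula: fineness (mtex) = mass (mg) / total length (km) = (mass_mg / total_length_m) * 1000
Step 1: Convert fiber length: 4.3 cm = 0.043 m
Step 2: Total fiber length = 107 * 0.043 = 4.601 m
Step 3: Linear density = 1.02 mg / 4.601 m = 0.2217 mg/m
Step 4: fineness = 0.2217 * 1000 = 221.7 mtex

221.7 mtex


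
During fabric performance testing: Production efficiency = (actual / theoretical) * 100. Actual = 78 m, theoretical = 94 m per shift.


Formula: Efficiency% = (Actual output / Theoretical output) * 100
Efficiency% = (78 / 94) * 100
Efficiency% = 0.829787 * 100 = 82.9787% ≈ 83.0%

83.0%


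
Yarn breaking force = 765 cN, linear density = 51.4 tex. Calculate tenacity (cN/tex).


Formula: Tenacity = Breaking force / Linear density
Tenacity = 765 cN / 51.4 tex
Tenacity = 14.88 cN/tex

14.88 cN/tex


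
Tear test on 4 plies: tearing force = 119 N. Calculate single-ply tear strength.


Formula: Per-ply strength = Total force / Number of plies
Per-ply = 119 N / 4
Per-ply = 29.75 N

29.75 N


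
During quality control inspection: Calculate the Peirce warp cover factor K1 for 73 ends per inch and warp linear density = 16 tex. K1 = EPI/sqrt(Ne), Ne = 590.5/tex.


Formula: K1 = EPI / sqrt(Ne), with Ne = 590.5 / tex_warp
Step 1: Ne = 590.5 / 16 = 36.906
Step 2: sqrt(Ne) = sqrt(36.906) = 6.075
Step 3: K1 = 73 / 6.075 = 12.0

12.0


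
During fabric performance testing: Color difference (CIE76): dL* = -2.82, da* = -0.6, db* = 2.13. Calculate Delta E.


Formula: Delta E = sqrt(dL*^2 + da*^2 + db*^2)
Step 1: dL*^2 = (-2.82)^2 = 7.9524
Step 2: da*^2 = (-0.6)^2 = 0.36
Step 3: db*^2 = 2.13^2 = 4.5369
Step 4: Sum = 7.9524 + 0.36 + 4.5369 = 12.8493
Step 5: Delta E = sqrt(12.8493) = 3.58

3.58 Delta E


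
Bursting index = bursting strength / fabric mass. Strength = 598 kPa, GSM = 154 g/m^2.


Formula: Bursting Index = Bursting Strength / Fabric GSM
BI = 598 kPa / 154 g/m^2
BI = 3.883 kPa/(g/m^2)

3.883 kPa/(g/m^2)


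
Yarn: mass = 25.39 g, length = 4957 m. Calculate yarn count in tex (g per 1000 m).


Formula: Tex = (mass_g / length_m) * 1000
Substituting: Tex = (25.39 / 4957) * 1000
Intermediate: 25.39 / 4957 = 0.00512205 g/m
Tex = 0.00512205 * 1000 = 5.12 tex

5.12 tex


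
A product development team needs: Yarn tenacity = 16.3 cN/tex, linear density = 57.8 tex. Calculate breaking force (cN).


Formula: Breaking force = Tenacity * Linear density
F = 16.3 cN/tex * 57.8 tex
F = 942.14 cN

942.14 cN


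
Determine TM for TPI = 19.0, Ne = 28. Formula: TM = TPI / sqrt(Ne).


Formula: TM = TPI / sqrt(Ne)
Step 1: sqrt(Ne) = sqrt(28) = 5.2915
Step 2: TM = 19.0 / 5.2915 = 3.59

3.59 TM


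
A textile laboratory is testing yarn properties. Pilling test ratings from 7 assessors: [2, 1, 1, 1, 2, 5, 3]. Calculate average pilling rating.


Formula: Mean = sum / count
Sum = 2 + 1 + 1 + 1 + 2 + 5 + 3 = 15
Mean = 15 / 7 = 2.1

2.1


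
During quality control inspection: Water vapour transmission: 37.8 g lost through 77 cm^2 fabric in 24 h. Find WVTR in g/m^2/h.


Formula: WVTR = mass_loss / (area * time)
Step 1: Convert area: 77 cm^2 = 0.0077 m^2
Step 2: WVTR = 37.8 g / (0.0077 m^2 * 24 h)
Step 3: WVTR = 37.8 / 0.1848 = 204.5 g/m^2/h

204.5 g/m^2/h


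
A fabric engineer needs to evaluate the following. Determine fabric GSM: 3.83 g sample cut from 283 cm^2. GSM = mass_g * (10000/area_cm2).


Formula: GSM = mass_g / area_m2
Step 1: Convert area: 283 cm^2 = 283 / 10000 = 0.0283 m^2
Step 2: GSM = 3.83 g / 0.0283 m^2 = 135.3 g/m^2

135.3 g/m^2


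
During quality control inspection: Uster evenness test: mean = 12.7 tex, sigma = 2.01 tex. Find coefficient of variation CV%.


Formula: CV% = (standard deviation / mean) * 100
Step 1: Ratio = 2.01 / 12.7 = 0.158268
Step 2: CV% = 0.158268 * 100 = 15.8268% ≈ 15.8%

15.8%


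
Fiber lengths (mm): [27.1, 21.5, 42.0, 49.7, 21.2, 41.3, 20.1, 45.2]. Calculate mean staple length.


Formula: Mean = sum of lengths / count
Sum = 27.1 + 21.5 + 42.0 + 49.7 + 21.2 + 41.3 + 20.1 + 45.2
Sum = 268.1 mm
Mean = 268.1 / 8 = 33.51 mm

33.51 mm


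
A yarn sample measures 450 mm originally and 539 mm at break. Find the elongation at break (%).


Formula: Elongation (%) = ((L_break - L0) / L0) * 100
Step 1: Extension = 539 - 450 = 89 mm
Step 2: Elongation = (89 / 450) * 100
Step 3: Elongation = 0.197778 * 100 = 19.7778% ≈ 19.8%

19.8%


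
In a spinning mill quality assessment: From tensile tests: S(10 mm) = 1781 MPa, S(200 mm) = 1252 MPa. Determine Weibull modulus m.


Formula: m = ln(L1/L2) / ln(S2/S1)
Step 1: ln(L1/L2) = ln(10/200) = -2.99573
Step 2: S2/S1 = 1252/1781 = 0.70298
Step 3: ln(S2/S1) = ln(0.70298) = -0.35243
Step 4: m = -2.99573 / -0.35243 = 8.50

8.50 (Weibull m)


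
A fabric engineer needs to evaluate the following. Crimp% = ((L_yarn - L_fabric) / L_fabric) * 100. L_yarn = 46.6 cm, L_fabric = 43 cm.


Formula: Crimp% = ((L_yarn - L_fabric) / L_fabric) * 100
Step 1: Extension = 46.6 - 43 = 3.6 cm
Step 2: Crimp% = (3.6 / 43) * 100
Step 3: Crimp% = 0.083721 * 100 = 8.3721% ≈ 8.4%

8.4%


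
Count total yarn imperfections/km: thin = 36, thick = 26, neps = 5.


Formula: Total = thin places + thick places + neps
Total = 36 + 26 + 5
Total = 67 imperfections/km

67 imperfections/km


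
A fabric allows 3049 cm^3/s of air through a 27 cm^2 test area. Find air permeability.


Formula: Air Permeability = Airflow / Test Area
AP = 3049 cm^3/s / 27 cm^2
AP = 112.9 cm^3/s/cm^2

112.9 cm^3/s/cm^2


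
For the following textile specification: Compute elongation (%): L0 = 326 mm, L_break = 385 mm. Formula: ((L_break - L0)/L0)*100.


Formula: Elongation (%) = ((L_break - L0) / L0) * 100
Step 1: Extension = 385 - 326 = 59 mm
Step 2: Elongation = (59 / 326) * 100
Step 3: Elongation = 0.180982 * 100 = 18.0982% ≈ 18.1%

18.1%


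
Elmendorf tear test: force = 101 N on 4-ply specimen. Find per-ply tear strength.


Formula: Per-ply strength = Total force / Number of plies
Per-ply = 101 N / 4
Per-ply = 25.25 N

25.25 N


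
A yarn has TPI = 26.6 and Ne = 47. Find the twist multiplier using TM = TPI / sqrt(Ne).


Formula: TM = TPI / sqrt(Ne)
Step 1: sqrt(Ne) = sqrt(47) = 6.8557
Step 2: TM = 26.6 / 6.8557 = 3.88

3.88 TM


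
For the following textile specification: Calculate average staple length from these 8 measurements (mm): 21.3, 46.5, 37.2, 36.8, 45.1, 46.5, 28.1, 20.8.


Formula: Mean = sum of lengths / count
Sum = 21.3 + 46.5 + 37.2 + 36.8 + 45.1 + 46.5 + 28.1 + 20.8
Sum = 282.3 mm
Mean = 282.3 / 8 = 35.29 mm

35.29 mm


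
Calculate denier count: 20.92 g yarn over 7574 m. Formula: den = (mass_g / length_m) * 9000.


Formula: den = (mass_g / length_m) * 9000
Substituting: den = (20.92 / 7574) * 9000
Intermediate: 20.92 / 7574 = 0.00276208 g/m
den = 0.00276208 * 9000 = 24.9 denier

24.9 denier


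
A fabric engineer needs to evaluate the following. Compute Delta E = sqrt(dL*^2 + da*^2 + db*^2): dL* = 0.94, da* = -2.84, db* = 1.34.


Formula: Delta E = sqrt(dL*^2 + da*^2 + db*^2)
Step 1: dL*^2 = 0.94^2 = 0.8836
Step 2: da*^2 = (-2.84)^2 = 8.0656
Step 3: db*^2 = 1.34^2 = 1.7956
Step 4: Sum = 0.8836 + 8.0656 + 1.7956 = 10.7448
Step 5: Delta E = sqrt(10.7448) = 3.28

3.28 Delta E


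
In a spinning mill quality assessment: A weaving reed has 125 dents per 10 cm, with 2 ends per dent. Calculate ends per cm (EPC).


Formula: EPC = (dents per 10 cm * ends per dent) / 10
Step 1: Total ends per 10 cm = 125 * 2 = 250
Step 2: EPC = 250 / 10 = 25.0 ends/cm

25.0 ends/cm


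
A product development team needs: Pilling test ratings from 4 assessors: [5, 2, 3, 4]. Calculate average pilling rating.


Formula: Mean = sum / count
Sum = 5 + 2 + 3 + 4 = 14
Mean = 14 / 4 = 3.5

3.5


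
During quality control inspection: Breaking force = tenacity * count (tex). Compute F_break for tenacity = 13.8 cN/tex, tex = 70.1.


Formula: Breaking force = Tenacity * Linear density
F = 13.8 cN/tex * 70.1 tex
F = 967.38 cN

967.38 cN


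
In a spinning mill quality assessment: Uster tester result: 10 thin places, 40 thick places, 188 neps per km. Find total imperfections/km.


Formula: Total = thin places + thick places + neps
Total = 10 + 40 + 188
Total = 238 imperfections/km

238 imperfections/km


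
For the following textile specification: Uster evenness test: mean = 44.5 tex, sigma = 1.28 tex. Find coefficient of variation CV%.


Formula: CV% = (standard deviation / mean) * 100
Step 1: Ratio = 1.28 / 44.5 = 0.028764
Step 2: CV% = 0.028764 * 100 = 2.8764% ≈ 2.9%

2.9%


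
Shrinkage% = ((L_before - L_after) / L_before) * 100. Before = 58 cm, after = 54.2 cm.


Formula: Shrinkage% = ((L_before - L_after) / L_before) * 100
Step 1: Shrinkage = 58 - 54.2 = 3.8 cm
Step 2: Shrinkage% = (3.8 / 58) * 100
Step 3: Shrinkage% = 0.065517 * 100 = 6.5517% ≈ 6.6%

6.6%


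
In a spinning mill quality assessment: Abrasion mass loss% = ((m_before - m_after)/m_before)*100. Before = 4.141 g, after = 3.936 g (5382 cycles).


Formula: Mass loss% = ((m_before - m_after) / m_before) * 100
Step 1: Mass loss = 4.141 - 3.936 = 0.205 g
Step 2: Ratio = 0.205 / 4.141 = 0.049505
Step 3: Mass loss% = 0.049505 * 100 = 4.9505% ≈ 4.95%

4.95%


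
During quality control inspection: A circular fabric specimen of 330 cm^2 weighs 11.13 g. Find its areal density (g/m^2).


Formula: GSM = mass_g / area_m2
Step 1: Convert area: 330 cm^2 = 330 / 10000 = 0.033 m^2
Step 2: GSM = 11.13 g / 0.033 m^2 = 337.3 g/m^2

337.3 g/m^2


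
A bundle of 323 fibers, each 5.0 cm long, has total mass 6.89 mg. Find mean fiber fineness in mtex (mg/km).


Formula: fineness (mtex) = mass (mg) / total length (km) = (mass_mg / total_length_m) * 1000
Step 1: Convert fiber length: 5.0 cm = 0.05 m
Step 2: Total fiber length = 323 * 0.05 = 16.15 m
Step 3: Linear density = 6.89 mg / 16.15 m = 0.4266 mg/m
Step 4: fineness = 0.4266 * 1000 = 426.6 mtex

426.6 mtex


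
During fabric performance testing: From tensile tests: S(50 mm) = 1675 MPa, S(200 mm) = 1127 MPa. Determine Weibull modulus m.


Formula: m = ln(L1/L2) / ln(S2/S1)
Step 1: ln(L1/L2) = ln(50/200) = -1.38629
Step 2: S2/S1 = 1127/1675 = 0.67284
Step 3: ln(S2/S1) = ln(0.67284) = -0.39625
Step 4: m = -1.38629 / -0.39625 = 3.50

3.50 (Weibull m)


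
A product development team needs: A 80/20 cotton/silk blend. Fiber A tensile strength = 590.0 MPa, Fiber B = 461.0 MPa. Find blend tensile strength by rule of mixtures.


Formula: Blend property = (fraction_A * property_A) + (fraction_B * property_B)
Step 1: Contribution A = 80/100 * 590.0 MPa = 472.0 MPa
Step 2: Contribution B = 20/100 * 461.0 MPa = 92.2 MPa
Step 3: Blend tensile strength = 472.0 + 92.2 = 564.2 MPa

564.2 MPa


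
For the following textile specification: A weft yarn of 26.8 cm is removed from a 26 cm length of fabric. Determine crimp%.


Formula: Crimp% = ((L_yarn - L_fabric) / L_fabric) * 100
Step 1: Extension = 26.8 - 26 = 0.8 cm
Step 2: Crimp% = (0.8 / 26) * 100
Step 3: Crimp% = 0.030769 * 100 = 3.0769% ≈ 3.1%

3.1%


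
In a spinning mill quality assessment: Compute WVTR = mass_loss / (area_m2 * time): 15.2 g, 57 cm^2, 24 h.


Formula: WVTR = mass_loss / (area * time)
Step 1: Convert area: 57 cm^2 = 0.0057 m^2
Step 2: WVTR = 15.2 g / (0.0057 m^2 * 24 h)
Step 3: WVTR = 15.2 / 0.1368 = 111.1 g/m^2/h

111.1 g/m^2/h


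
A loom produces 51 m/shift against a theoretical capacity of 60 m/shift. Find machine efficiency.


Formula: Efficiency% = (Actual output / Theoretical output) * 100
Efficiency% = (51 / 60) * 100
Efficiency% = 0.85 * 100 = 85.0%

85.0%


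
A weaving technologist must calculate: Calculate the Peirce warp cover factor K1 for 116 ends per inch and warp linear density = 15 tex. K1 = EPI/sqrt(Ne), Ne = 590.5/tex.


Formula: K1 = EPI / sqrt(Ne), with Ne = 590.5 / tex_warp
Step 1: Ne = 590.5 / 15 = 39.367
Step 2: sqrt(Ne) = sqrt(39.367) = 6.2743
Step 3: K1 = 116 / 6.2743 = 18.5

18.5


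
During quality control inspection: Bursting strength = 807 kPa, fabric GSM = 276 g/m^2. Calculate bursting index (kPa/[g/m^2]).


Formula: Bursting Index = Bursting Strength / Fabric GSM
BI = 807 kPa / 276 g/m^2
BI = 2.924 kPa/(g/m^2)

2.924 kPa/(g/m^2)


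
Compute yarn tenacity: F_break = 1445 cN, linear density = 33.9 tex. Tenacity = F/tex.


Formula: Tenacity = Breaking force / Linear density
Tenacity = 1445 cN / 33.9 tex
Tenacity = 42.63 cN/tex

42.63 cN/tex


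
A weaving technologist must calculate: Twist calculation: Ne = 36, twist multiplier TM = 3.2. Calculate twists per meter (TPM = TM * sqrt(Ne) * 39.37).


Formula: TPM = TM * sqrt(Ne) * 39.37
Step 1: sqrt(Ne) = sqrt(36) = 6
Step 2: TM * sqrt(Ne) = 3.2 * 6 = 19.2
Step 3: TPM = 19.2 * 39.37 = 756 twists/m

756 twists/m


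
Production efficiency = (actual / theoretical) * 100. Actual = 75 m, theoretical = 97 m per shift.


Formula: Efficiency% = (Actual output / Theoretical output) * 100
Efficiency% = (75 / 97) * 100
Efficiency% = 0.773196 * 100 = 77.3196% ≈ 77.3%

77.3%


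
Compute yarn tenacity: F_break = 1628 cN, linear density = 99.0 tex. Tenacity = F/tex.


Formula: Tenacity = Breaking force / Linear density
Tenacity = 1628 cN / 99.0 tex
Tenacity = 16.44 cN/tex

16.44 cN/tex


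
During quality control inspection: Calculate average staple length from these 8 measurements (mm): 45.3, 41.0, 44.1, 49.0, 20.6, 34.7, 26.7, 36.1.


Formula: Mean = sum of lengths / count
Sum = 45.3 + 41.0 + 44.1 + 49.0 + 20.6 + 34.7 + 26.7 + 36.1
Sum = 297.5 mm
Mean = 297.5 / 8 = 37.19 mm

37.19 mm


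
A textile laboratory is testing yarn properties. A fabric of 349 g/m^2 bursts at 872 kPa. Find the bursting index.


Formula: Bursting Index = Bursting Strength / Fabric GSM
BI = 872 kPa / 349 g/m^2
BI = 2.499 kPa/(g/m^2)

2.499 kPa/(g/m^2)


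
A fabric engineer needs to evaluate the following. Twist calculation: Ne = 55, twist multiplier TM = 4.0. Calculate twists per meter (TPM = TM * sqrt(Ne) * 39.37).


Formula: TPM = TM * sqrt(Ne) * 39.37
Step 1: sqrt(Ne) = sqrt(55) = 7.4162
Step 2: TM * sqrt(Ne) = 4.0 * 7.4162 = 29.6648
Step 3: TPM = 29.6648 * 39.37 = 1168 twists/m

1168 twists/m


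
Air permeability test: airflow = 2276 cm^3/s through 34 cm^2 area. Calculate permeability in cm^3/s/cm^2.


Formula: Air Permeability = Airflow / Test Area
AP = 2276 cm^3/s / 34 cm^2
AP = 66.9 cm^3/s/cm^2

66.9 cm^3/s/cm^2


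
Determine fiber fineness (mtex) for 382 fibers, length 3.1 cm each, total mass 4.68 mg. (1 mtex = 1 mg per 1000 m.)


Formula: fineness (mtex) = mass (mg) / total length (km) = (mass_mg / total_length_m) * 1000
Step 1: Convert fiber length: 3.1 cm = 0.031 m
Step 2: Total fiber length = 382 * 0.031 = 11.842 m
Step 3: Linear density = 4.68 mg / 11.842 m = 0.3952 mg/m
Step 4: fineness = 0.3952 * 1000 = 395.2 mtex

395.2 mtex


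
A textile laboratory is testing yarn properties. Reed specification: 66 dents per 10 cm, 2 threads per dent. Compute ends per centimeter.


Formula: EPC = (dents per 10 cm * ends per dent) / 10
Step 1: Total ends per 10 cm = 66 * 2 = 132
Step 2: EPC = 132 / 10 = 13.2 ends/cm

13.2 ends/cm


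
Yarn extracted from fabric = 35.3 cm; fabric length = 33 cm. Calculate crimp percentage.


Formula: Crimp% = ((L_yarn - L_fabric) / L_fabric) * 100
Step 1: Extension = 35.3 - 33 = 2.3 cm
Step 2: Crimp% = (2.3 / 33) * 100
Step 3: Crimp% = 0.069697 * 100 = 6.9697% ≈ 7.0%

7.0%


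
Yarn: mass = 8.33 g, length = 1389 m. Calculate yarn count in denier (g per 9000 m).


Formula: den = (mass_g / length_m) * 9000
Substituting: den = (8.33 / 1389) * 9000
Intermediate: 8.33 / 1389 = 0.00599712 g/m
den = 0.00599712 * 9000 = 54.0 denier

54.0 denier


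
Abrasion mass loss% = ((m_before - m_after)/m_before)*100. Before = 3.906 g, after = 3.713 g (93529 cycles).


Formula: Mass loss% = ((m_before - m_after) / m_before) * 100
Step 1: Mass loss = 3.906 - 3.713 = 0.193 g
Step 2: Ratio = 0.193 / 3.906 = 0.0494112
Step 3: Mass loss% = 0.0494112 * 100 = 4.94112% ≈ 4.94%

4.94%


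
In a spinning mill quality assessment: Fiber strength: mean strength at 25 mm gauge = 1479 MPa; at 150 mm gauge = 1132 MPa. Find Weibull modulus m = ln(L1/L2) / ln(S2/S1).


Formula: m = ln(L1/L2) / ln(S2/S1)
Step 1: ln(L1/L2) = ln(25/150) = -1.79176
Step 2: S2/S1 = 1132/1479 = 0.76538
Step 3: ln(S2/S1) = ln(0.76538) = -0.26738
Step 4: m = -1.79176 / -0.26738 = 6.70

6.70 (Weibull m)


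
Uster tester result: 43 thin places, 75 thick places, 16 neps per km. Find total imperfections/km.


Formula: Total = thin places + thick places + neps
Total = 43 + 75 + 16
Total = 134 imperfections/km

134 imperfections/km


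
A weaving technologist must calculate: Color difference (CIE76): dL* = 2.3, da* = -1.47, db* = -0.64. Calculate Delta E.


Formula: Delta E = sqrt(dL*^2 + da*^2 + db*^2)
Step 1: dL*^2 = 2.3^2 = 5.29
Step 2: da*^2 = (-1.47)^2 = 2.1609
Step 3: db*^2 = (-0.64)^2 = 0.4096
Step 4: Sum = 5.29 + 2.1609 + 0.4096 = 7.8605
Step 5: Delta E = sqrt(7.8605) = 2.8

2.8 Delta E


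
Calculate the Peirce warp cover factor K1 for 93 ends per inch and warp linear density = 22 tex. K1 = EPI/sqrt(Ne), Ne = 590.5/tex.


Formula: K1 = EPI / sqrt(Ne), with Ne = 590.5 / tex_warp
Step 1: Ne = 590.5 / 22 = 26.841
Step 2: sqrt(Ne) = sqrt(26.841) = 5.1808
Step 3: K1 = 93 / 5.1808 = 18.0

18.0


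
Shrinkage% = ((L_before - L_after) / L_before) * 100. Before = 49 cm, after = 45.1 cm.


Formula: Shrinkage% = ((L_before - L_after) / L_before) * 100
Step 1: Shrinkage = 49 - 45.1 = 3.9 cm
Step 2: Shrinkage% = (3.9 / 49) * 100
Step 3: Shrinkage% = 0.079592 * 100 = 7.9592% ≈ 8.0%

8.0%


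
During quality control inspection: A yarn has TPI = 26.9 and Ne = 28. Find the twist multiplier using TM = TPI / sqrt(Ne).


Formula: TM = TPI / sqrt(Ne)
Step 1: sqrt(Ne) = sqrt(28) = 5.2915
Step 2: TM = 26.9 / 5.2915 = 5.08

5.08 TM


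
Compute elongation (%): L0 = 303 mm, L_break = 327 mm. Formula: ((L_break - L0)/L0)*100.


Formula: Elongation (%) = ((L_break - L0) / L0) * 100
Step 1: Extension = 327 - 303 = 24 mm
Step 2: Elongation = (24 / 303) * 100
Step 3: Elongation = 0.079208 * 100 = 7.9208% ≈ 7.9%

7.9%


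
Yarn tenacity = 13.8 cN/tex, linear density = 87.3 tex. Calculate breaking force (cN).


Formula: Breaking force = Tenacity * Linear density
F = 13.8 cN/tex * 87.3 tex
F = 1204.74 cN

1204.74 cN


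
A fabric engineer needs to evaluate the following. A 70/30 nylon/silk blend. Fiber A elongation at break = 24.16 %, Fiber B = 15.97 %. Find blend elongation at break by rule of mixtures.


Formula: Blend property = (fraction_A * property_A) + (fraction_B * property_B)
Step 1: Contribution A = 70/100 * 24.16 % = 16.912 %
Step 2: Contribution B = 30/100 * 15.97 % = 4.791 %
Step 3: Blend elongation at break = 16.912 + 4.791 = 21.703 %

21.703 %


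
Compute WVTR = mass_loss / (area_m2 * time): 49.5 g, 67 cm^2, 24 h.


Formula: WVTR = mass_loss / (area * time)
Step 1: Convert area: 67 cm^2 = 0.0067 m^2
Step 2: WVTR = 49.5 g / (0.0067 m^2 * 24 h)
Step 3: WVTR = 49.5 / 0.1608 = 307.8 g/m^2/h

307.8 g/m^2/h


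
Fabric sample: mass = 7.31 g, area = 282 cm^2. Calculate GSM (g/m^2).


Formula: GSM = mass_g / area_m2
Step 1: Convert area: 282 cm^2 = 282 / 10000 = 0.0282 m^2
Step 2: GSM = 7.31 g / 0.0282 m^2 = 259.2 g/m^2

259.2 g/m^2


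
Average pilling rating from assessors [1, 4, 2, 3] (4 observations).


Formula: Mean = sum / count
Sum = 1 + 4 + 2 + 3 = 10
Mean = 10 / 4 = 2.5

2.5


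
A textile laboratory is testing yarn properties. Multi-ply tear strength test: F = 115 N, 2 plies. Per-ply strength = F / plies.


Formula: Per-ply strength = Total force / Number of plies
Per-ply = 115 N / 2
Per-ply = 57.5 N

57.5 N


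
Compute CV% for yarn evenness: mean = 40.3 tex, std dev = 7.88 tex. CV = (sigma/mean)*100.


Formula: CV% = (standard deviation / mean) * 100
Step 1: Ratio = 7.88 / 40.3 = 0.195533
Step 2: CV% = 0.195533 * 100 = 19.5533% ≈ 19.6%

19.6%


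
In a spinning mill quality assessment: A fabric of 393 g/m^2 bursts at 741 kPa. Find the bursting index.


Formula: Bursting Index = Bursting Strength / Fabric GSM
BI = 741 kPa / 393 g/m^2
BI = 1.885 kPa/(g/m^2)

1.885 kPa/(g/m^2)


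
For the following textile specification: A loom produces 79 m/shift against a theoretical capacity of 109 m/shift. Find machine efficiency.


Formula: Efficiency% = (Actual output / Theoretical output) * 100
Efficiency% = (79 / 109) * 100
Efficiency% = 0.724771 * 100 = 72.4771% ≈ 72.5%

72.5%


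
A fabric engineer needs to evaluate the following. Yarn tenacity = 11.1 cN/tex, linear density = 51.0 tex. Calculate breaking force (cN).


Formula: Breaking force = Tenacity * Linear density
F = 11.1 cN/tex * 51.0 tex
F = 566.10 cN

566.10 cN


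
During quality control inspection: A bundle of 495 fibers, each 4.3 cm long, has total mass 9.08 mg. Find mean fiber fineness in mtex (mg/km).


Formula: fineness (mtex) = mass (mg) / total length (km) = (mass_mg / total_length_m) * 1000
Step 1: Convert fiber length: 4.3 cm = 0.043 m
Step 2: Total fiber length = 495 * 0.043 = 21.285 m
Step 3: Linear density = 9.08 mg / 21.285 m = 0.4266 mg/m
Step 4: fineness = 0.4266 * 1000 = 426.6 mtex

426.6 mtex


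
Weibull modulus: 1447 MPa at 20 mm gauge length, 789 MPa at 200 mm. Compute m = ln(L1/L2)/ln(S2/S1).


Formula: m = ln(L1/L2) / ln(S2/S1)
Step 1: ln(L1/L2) = ln(20/200) = -2.30259
Step 2: S2/S1 = 789/1447 = 0.54527
Step 3: ln(S2/S1) = ln(0.54527) = -0.60647
Step 4: m = -2.30259 / -0.60647 = 3.80

3.80 (Weibull m)


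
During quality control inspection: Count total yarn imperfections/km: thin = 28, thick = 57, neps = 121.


Formula: Total = thin places + thick places + neps
Total = 28 + 57 + 121
Total = 206 imperfections/km

206 imperfections/km


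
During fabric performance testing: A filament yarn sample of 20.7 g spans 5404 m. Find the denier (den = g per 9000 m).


Formula: den = (mass_g / length_m) * 9000
Substituting: den = (20.7 / 5404) * 9000
Intermediate: 20.7 / 5404 = 0.0038305 g/m
den = 0.0038305 * 9000 = 34.5 denier

34.5 denier


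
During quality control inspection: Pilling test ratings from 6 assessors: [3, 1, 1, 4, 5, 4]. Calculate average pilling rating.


Formula: Mean = sum / count
Sum = 3 + 1 + 1 + 4 + 5 + 4 = 18
Mean = 18 / 6 = 3.0

3.0


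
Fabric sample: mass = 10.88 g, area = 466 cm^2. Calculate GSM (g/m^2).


Formula: GSM = mass_g / area_m2
Step 1: Convert area: 466 cm^2 = 466 / 10000 = 0.0466 m^2
Step 2: GSM = 10.88 g / 0.0466 m^2 = 233.5 g/m^2

233.5 g/m^2


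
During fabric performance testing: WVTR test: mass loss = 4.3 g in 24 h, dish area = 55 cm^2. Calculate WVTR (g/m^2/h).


Formula: WVTR = mass_loss / (area * time)
Step 1: Convert area: 55 cm^2 = 0.0055 m^2
Step 2: WVTR = 4.3 g / (0.0055 m^2 * 24 h)
Step 3: WVTR = 4.3 / 0.132 = 32.6 g/m^2/h

32.6 g/m^2/h


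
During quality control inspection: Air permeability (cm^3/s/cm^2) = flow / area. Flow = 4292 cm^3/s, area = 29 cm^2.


Formula: Air Permeability = Airflow / Test Area
AP = 4292 cm^3/s / 29 cm^2
AP = 148.0 cm^3/s/cm^2

148.0 cm^3/s/cm^2


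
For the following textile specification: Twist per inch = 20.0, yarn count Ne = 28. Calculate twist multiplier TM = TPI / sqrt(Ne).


Formula: TM = TPI / sqrt(Ne)
Step 1: sqrt(Ne) = sqrt(28) = 5.2915
Step 2: TM = 20.0 / 5.2915 = 3.78

3.78 TM


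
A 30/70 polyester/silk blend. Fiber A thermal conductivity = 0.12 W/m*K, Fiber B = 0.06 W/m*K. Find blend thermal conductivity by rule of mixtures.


Formula: Blend property = (fraction_A * property_A) + (fraction_B * property_B)
Step 1: Contribution A = 30/100 * 0.12 W/m*K = 0.036 W/m*K
Step 2: Contribution B = 70/100 * 0.06 W/m*K = 0.042 W/m*K
Step 3: Blend thermal conductivity = 0.036 + 0.042 = 0.078 W/m*K

0.078 W/m*K


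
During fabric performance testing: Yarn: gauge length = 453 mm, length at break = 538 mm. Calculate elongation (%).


Formula: Elongation (%) = ((L_break - L0) / L0) * 100
Step 1: Extension = 538 - 453 = 85 mm
Step 2: Elongation = (85 / 453) * 100
Step 3: Elongation = 0.187638 * 100 = 18.7638% ≈ 18.8%

18.8%


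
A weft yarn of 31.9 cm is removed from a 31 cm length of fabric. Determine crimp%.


Formula: Crimp% = ((L_yarn - L_fabric) / L_fabric) * 100
Step 1: Extension = 31.9 - 31 = 0.9 cm
Step 2: Crimp% = (0.9 / 31) * 100
Step 3: Crimp% = 0.029032 * 100 = 2.9032% ≈ 2.9%

2.9%


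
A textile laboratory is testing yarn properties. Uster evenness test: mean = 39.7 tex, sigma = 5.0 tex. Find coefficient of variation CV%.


Formula: CV% = (standard deviation / mean) * 100
Step 1: Ratio = 5.0 / 39.7 = 0.125945
Step 2: CV% = 0.125945 * 100 = 12.5945% ≈ 12.6%

12.6%


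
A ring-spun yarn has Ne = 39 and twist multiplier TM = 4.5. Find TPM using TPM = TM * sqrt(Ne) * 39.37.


Formula: TPM = TM * sqrt(Ne) * 39.37
Step 1: sqrt(Ne) = sqrt(39) = 6.245
Step 2: TM * sqrt(Ne) = 4.5 * 6.245 = 28.1025
Step 3: TPM = 28.1025 * 39.37 = 1106 twists/m

1106 twists/m


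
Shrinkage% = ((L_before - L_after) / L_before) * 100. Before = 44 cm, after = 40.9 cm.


Formula: Shrinkage% = ((L_before - L_after) / L_before) * 100
Step 1: Shrinkage = 44 - 40.9 = 3.1 cm
Step 2: Shrinkage% = (3.1 / 44) * 100
Step 3: Shrinkage% = 0.070455 * 100 = 7.0455% ≈ 7.0%

7.0%


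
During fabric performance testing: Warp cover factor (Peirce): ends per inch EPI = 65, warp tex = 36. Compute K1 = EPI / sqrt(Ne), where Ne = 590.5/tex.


Formula: K1 = EPI / sqrt(Ne), with Ne = 590.5 / tex_warp
Step 1: Ne = 590.5 / 36 = 16.403
Step 2: sqrt(Ne) = sqrt(16.403) = 4.0501
Step 3: K1 = 65 / 4.0501 = 16.0

16.0


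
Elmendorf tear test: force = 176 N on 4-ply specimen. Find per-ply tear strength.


Formula: Per-ply strength = Total force / Number of plies
Per-ply = 176 N / 4
Per-ply = 44 N

44 N


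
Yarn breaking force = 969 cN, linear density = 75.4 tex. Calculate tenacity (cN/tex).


Formula: Tenacity = Breaking force / Linear density
Tenacity = 969 cN / 75.4 tex
Tenacity = 12.85 cN/tex

12.85 cN/tex


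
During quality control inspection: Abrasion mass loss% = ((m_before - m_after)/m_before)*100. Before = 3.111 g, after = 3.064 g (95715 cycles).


Formula: Mass loss% = ((m_before - m_after) / m_before) * 100
Step 1: Mass loss = 3.111 - 3.064 = 0.047 g
Step 2: Ratio = 0.047 / 3.111 = 0.0151077
Step 3: Mass loss% = 0.0151077 * 100 = 1.51077% ≈ 1.51%

1.51%


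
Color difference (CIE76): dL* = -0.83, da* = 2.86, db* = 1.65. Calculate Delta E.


Formula: Delta E = sqrt(dL*^2 + da*^2 + db*^2)
Step 1: dL*^2 = (-0.83)^2 = 0.6889
Step 2: da*^2 = 2.86^2 = 8.1796
Step 3: db*^2 = 1.65^2 = 2.7225
Step 4: Sum = 0.6889 + 8.1796 + 2.7225 = 11.591
Step 5: Delta E = sqrt(11.591) = 3.4

3.4 Delta E


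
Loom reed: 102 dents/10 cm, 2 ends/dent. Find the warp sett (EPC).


Formula: EPC = (dents per 10 cm * ends per dent) / 10
Step 1: Total ends per 10 cm = 102 * 2 = 204
Step 2: EPC = 204 / 10 = 20.4 ends/cm

20.4 ends/cm


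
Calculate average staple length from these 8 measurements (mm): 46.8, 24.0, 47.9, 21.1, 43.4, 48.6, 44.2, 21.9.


Formula: Mean = sum of lengths / count
Sum = 46.8 + 24.0 + 47.9 + 21.1 + 43.4 + 48.6 + 44.2 + 21.9
Sum = 297.9 mm
Mean = 297.9 / 8 = 37.24 mm

37.24 mm


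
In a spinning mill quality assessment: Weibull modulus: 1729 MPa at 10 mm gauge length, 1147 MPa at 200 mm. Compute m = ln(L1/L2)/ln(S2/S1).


Formula: m = ln(L1/L2) / ln(S2/S1)
Step 1: ln(L1/L2) = ln(10/200) = -2.99573
Step 2: S2/S1 = 1147/1729 = 0.66339
Step 3: ln(S2/S1) = ln(0.66339) = -0.41039
Step 4: m = -2.99573 / -0.41039 = 7.30

7.30 (Weibull m)


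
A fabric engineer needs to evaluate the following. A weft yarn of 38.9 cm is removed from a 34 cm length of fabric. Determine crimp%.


Formula: Crimp% = ((L_yarn - L_fabric) / L_fabric) * 100
Step 1: Extension = 38.9 - 34 = 4.9 cm
Step 2: Crimp% = (4.9 / 34) * 100
Step 3: Crimp% = 0.144118 * 100 = 14.4118% ≈ 14.4%

14.4%


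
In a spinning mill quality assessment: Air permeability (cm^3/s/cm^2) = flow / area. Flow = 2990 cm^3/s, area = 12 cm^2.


Formula: Air Permeability = Airflow / Test Area
AP = 2990 cm^3/s / 12 cm^2
AP = 249.2 cm^3/s/cm^2

249.2 cm^3/s/cm^2


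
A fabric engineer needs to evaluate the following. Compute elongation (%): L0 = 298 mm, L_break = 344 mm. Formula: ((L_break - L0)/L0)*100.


Formula: Elongation (%) = ((L_break - L0) / L0) * 100
Step 1: Extension = 344 - 298 = 46 mm
Step 2: Elongation = (46 / 298) * 100
Step 3: Elongation = 0.154362 * 100 = 15.4362% ≈ 15.4%

15.4%


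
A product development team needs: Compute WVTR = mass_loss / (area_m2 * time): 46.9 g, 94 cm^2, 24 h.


Formula: WVTR = mass_loss / (area * time)
Step 1: Convert area: 94 cm^2 = 0.0094 m^2
Step 2: WVTR = 46.9 g / (0.0094 m^2 * 24 h)
Step 3: WVTR = 46.9 / 0.2256 = 207.9 g/m^2/h

207.9 g/m^2/h


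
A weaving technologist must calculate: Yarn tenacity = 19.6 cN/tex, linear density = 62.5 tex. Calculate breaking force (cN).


Formula: Breaking force = Tenacity * Linear density
F = 19.6 cN/tex * 62.5 tex
F = 1225.00 cN

1225.00 cN


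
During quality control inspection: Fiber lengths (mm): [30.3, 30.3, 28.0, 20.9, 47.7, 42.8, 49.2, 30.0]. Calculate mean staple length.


Formula: Mean = sum of lengths / count
Sum = 30.3 + 30.3 + 28.0 + 20.9 + 47.7 + 42.8 + 49.2 + 30.0
Sum = 279.2 mm
Mean = 279.2 / 8 = 34.90 mm

34.90 mm


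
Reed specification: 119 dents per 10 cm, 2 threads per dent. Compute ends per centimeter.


Formula: EPC = (dents per 10 cm * ends per dent) / 10
Step 1: Total ends per 10 cm = 119 * 2 = 238
Step 2: EPC = 238 / 10 = 23.8 ends/cm

23.8 ends/cm


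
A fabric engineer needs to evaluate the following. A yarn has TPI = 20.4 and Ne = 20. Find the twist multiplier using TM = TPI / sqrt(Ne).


Formula: TM = TPI / sqrt(Ne)
Step 1: sqrt(Ne) = sqrt(20) = 4.4721
Step 2: TM = 20.4 / 4.4721 = 4.56

4.56 TM


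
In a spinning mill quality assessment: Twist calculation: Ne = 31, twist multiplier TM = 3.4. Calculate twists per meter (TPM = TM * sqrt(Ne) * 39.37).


Formula: TPM = TM * sqrt(Ne) * 39.37
Step 1: sqrt(Ne) = sqrt(31) = 5.5678
Step 2: TM * sqrt(Ne) = 3.4 * 5.5678 = 18.9305
Step 3: TPM = 18.9305 * 39.37 = 745 twists/m

745 twists/m


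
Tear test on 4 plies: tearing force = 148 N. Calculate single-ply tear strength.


Formula: Per-ply strength = Total force / Number of plies
Per-ply = 148 N / 4
Per-ply = 37 N

37 N


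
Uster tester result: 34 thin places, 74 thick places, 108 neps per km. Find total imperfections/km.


Formula: Total = thin places + thick places + neps
Total = 34 + 74 + 108
Total = 216 imperfections/km

216 imperfections/km


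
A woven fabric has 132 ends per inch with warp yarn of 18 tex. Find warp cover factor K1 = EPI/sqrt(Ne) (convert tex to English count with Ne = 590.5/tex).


Formula: K1 = EPI / sqrt(Ne), with Ne = 590.5 / tex_warp
Step 1: Ne = 590.5 / 18 = 32.806
Step 2: sqrt(Ne) = sqrt(32.806) = 5.7277
Step 3: K1 = 132 / 5.7277 = 23.0

23.0


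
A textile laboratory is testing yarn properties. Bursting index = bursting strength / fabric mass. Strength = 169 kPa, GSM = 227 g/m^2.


Formula: Bursting Index = Bursting Strength / Fabric GSM
BI = 169 kPa / 227 g/m^2
BI = 0.744 kPa/(g/m^2)

0.744 kPa/(g/m^2)


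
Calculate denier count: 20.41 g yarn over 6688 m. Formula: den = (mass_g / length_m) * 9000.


Formula: den = (mass_g / length_m) * 9000
Substituting: den = (20.41 / 6688) * 9000
Intermediate: 20.41 / 6688 = 0.00305173 g/m
den = 0.00305173 * 9000 = 27.5 denier

27.5 denier


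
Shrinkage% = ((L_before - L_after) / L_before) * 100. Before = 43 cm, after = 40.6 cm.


Formula: Shrinkage% = ((L_before - L_after) / L_before) * 100
Step 1: Shrinkage = 43 - 40.6 = 2.4 cm
Step 2: Shrinkage% = (2.4 / 43) * 100
Step 3: Shrinkage% = 0.055814 * 100 = 5.5814% ≈ 5.6%

5.6%


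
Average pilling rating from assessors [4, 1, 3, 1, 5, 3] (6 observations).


Formula: Mean = sum / count
Sum = 4 + 1 + 3 + 1 + 5 + 3 = 17
Mean = 17 / 6 = 2.8

2.8


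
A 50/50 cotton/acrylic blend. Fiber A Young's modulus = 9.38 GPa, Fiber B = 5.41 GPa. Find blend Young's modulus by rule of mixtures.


Formula: Blend property = (fraction_A * property_A) + (fraction_B * property_B)
Step 1: Contribution A = 50/100 * 9.38 GPa = 4.69 GPa
Step 2: Contribution B = 50/100 * 5.41 GPa = 2.705 GPa
Step 3: Blend Young's modulus = 4.69 + 2.705 = 7.395 GPa

7.395 GPa


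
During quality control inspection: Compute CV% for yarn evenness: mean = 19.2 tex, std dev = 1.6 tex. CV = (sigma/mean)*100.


Formula: CV% = (standard deviation / mean) * 100
Step 1: Ratio = 1.6 / 19.2 = 0.083333
Step 2: CV% = 0.083333 * 100 = 8.3333% ≈ 8.3%

8.3%


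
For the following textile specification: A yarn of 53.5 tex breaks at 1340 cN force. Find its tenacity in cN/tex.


Formula: Tenacity = Breaking force / Linear density
Tenacity = 1340 cN / 53.5 tex
Tenacity = 25.05 cN/tex

25.05 cN/tex


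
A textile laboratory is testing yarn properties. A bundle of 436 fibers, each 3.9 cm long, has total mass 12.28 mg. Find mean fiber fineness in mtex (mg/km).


Formula: fineness (mtex) = mass (mg) / total length (km) = (mass_mg / total_length_m) * 1000
Step 1: Convert fiber length: 3.9 cm = 0.039 m
Step 2: Total fiber length = 436 * 0.039 = 17.004 m
Step 3: Linear density = 12.28 mg / 17.004 m = 0.7222 mg/m
Step 4: fineness = 0.7222 * 1000 = 722.2 mtex

722.2 mtex


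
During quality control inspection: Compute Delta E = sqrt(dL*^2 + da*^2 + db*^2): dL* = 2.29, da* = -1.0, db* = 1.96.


Formula: Delta E = sqrt(dL*^2 + da*^2 + db*^2)
Step 1: dL*^2 = 2.29^2 = 5.2441
Step 2: da*^2 = (-1.0)^2 = 1.0
Step 3: db*^2 = 1.96^2 = 3.8416
Step 4: Sum = 5.2441 + 1.0 + 3.8416 = 10.0857
Step 5: Delta E = sqrt(10.0857) = 3.18

3.18 Delta E


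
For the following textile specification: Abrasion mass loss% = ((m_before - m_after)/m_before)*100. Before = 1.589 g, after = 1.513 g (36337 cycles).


Formula: Mass loss% = ((m_before - m_after) / m_before) * 100
Step 1: Mass loss = 1.589 - 1.513 = 0.076 g
Step 2: Ratio = 0.076 / 1.589 = 0.0478288
Step 3: Mass loss% = 0.0478288 * 100 = 4.78288% ≈ 4.78%

4.78%


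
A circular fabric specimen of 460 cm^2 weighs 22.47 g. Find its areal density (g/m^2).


Formula: GSM = mass_g / area_m2
Step 1: Convert area: 460 cm^2 = 460 / 10000 = 0.046 m^2
Step 2: GSM = 22.47 g / 0.046 m^2 = 488.5 g/m^2

488.5 g/m^2


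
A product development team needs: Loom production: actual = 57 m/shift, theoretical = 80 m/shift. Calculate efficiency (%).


Formula: Efficiency% = (Actual output / Theoretical output) * 100
Efficiency% = (57 / 80) * 100
Efficiency% = 0.7125 * 100 = 71.25% ≈ 71.3%

71.3%


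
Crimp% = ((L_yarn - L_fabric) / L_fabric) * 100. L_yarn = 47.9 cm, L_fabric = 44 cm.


Formula: Crimp% = ((L_yarn - L_fabric) / L_fabric) * 100
Step 1: Extension = 47.9 - 44 = 3.9 cm
Step 2: Crimp% = (3.9 / 44) * 100
Step 3: Crimp% = 0.088636 * 100 = 8.8636% ≈ 8.9%

8.9%


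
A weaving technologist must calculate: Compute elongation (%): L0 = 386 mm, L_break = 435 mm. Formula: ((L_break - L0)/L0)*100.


Formula: Elongation (%) = ((L_break - L0) / L0) * 100
Step 1: Extension = 435 - 386 = 49 mm
Step 2: Elongation = (49 / 386) * 100
Step 3: Elongation = 0.126943 * 100 = 12.6943% ≈ 12.7%

12.7%


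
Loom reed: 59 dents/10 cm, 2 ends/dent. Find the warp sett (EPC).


Formula: EPC = (dents per 10 cm * ends per dent) / 10
Step 1: Total ends per 10 cm = 59 * 2 = 118
Step 2: EPC = 118 / 10 = 11.8 ends/cm

11.8 ends/cm


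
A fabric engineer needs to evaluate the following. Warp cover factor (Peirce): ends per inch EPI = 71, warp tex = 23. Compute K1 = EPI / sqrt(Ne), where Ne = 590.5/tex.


Formula: K1 = EPI / sqrt(Ne), with Ne = 590.5 / tex_warp
Step 1: Ne = 590.5 / 23 = 25.674
Step 2: sqrt(Ne) = sqrt(25.674) = 5.067
Step 3: K1 = 71 / 5.067 = 14.0

14.0


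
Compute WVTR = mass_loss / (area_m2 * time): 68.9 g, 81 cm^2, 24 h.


Formula: WVTR = mass_loss / (area * time)
Step 1: Convert area: 81 cm^2 = 0.0081 m^2
Step 2: WVTR = 68.9 g / (0.0081 m^2 * 24 h)
Step 3: WVTR = 68.9 / 0.1944 = 354.4 g/m^2/h

354.4 g/m^2/h
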